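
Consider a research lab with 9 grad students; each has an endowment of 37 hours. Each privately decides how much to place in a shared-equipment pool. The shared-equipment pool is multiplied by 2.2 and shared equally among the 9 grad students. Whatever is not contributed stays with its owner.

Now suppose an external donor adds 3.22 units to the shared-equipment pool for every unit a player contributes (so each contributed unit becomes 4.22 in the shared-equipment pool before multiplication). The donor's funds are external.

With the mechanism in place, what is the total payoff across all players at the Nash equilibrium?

Under the mechanism each unit contributed yields 2.2 × 4.22 / 9 = 1.0316 back to its contributor per unit of net cost, which exceeds 1, making full contribution the dominant choice for everyone.
At the Nash equilibrium everyone contributes 37. Group total payoff = 2.2 × 4.22 × 333 = 3091.57.

3091.57 hours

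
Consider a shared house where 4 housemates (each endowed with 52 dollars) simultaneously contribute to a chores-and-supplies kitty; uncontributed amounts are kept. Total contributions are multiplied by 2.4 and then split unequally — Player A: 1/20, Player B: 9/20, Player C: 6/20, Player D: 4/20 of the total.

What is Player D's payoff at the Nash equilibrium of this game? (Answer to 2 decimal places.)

76.96 dollars

For player j, contributing a unit is worthwhile iff 2.4 × (j's share) ≥ 1, i.e. iff j's share is at least 0.4167.
Player B alone (share 9/20) is above the threshold, contributing 52; the remaining 3 contribute 0. Total contributed: 52.
Player D keeps 52 and receives 2.4 × 52 × 4/20 = 24.96 from the chores-and-supplies kitty, for a payoff of 76.96.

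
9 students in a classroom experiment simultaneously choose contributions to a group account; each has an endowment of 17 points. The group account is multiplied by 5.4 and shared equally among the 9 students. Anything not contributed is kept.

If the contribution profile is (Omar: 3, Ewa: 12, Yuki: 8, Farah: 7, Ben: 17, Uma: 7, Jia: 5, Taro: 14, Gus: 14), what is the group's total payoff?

Total contributed: 3 + 12 + 8 + 7 + 17 + 7 + 5 + 14 + 14 = 87; total kept: 9 × 17 − 87 = 66.
The group account pays out 5.4 × 87 = 469.80 in aggregate.
Group total = 66 + 469.80 = 535.80.

535.80 points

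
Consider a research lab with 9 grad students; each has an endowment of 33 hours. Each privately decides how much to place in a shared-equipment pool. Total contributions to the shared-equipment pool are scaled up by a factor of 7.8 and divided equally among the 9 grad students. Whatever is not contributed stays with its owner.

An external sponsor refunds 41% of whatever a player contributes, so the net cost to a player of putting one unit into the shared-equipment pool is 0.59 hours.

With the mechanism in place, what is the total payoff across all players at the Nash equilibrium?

Under the mechanism each unit contributed yields (7.8/9) / 0.59 = 1.4689 back to its contributor per unit of net cost, which exceeds 1, making full contribution the dominant choice for everyone.
So the Nash equilibrium is full contribution by all 9; the group earns 9 × (33 × 0.41 + 7.8 × 33) = 2438.37.

2438.37 hours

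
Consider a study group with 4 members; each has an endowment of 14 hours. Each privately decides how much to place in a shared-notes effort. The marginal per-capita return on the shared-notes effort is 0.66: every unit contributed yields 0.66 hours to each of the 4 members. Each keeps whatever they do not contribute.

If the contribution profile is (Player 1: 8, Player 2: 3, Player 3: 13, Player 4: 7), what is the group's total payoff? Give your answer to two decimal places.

106.84 hours

Total contributed: 8 + 3 + 13 + 7 = 31; total kept: 4 × 14 − 31 = 25.
The shared-notes effort pays out 0.66 × 4 × 31 = 81.84 in aggregate.
Group total = 25 + 81.84 = 106.84.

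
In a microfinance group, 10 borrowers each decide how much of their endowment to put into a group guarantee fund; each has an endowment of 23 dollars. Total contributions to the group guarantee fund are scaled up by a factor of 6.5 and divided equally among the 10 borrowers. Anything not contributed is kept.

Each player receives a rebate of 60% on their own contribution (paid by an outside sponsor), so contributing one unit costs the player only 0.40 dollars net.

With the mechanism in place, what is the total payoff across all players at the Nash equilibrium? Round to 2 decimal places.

Under the mechanism each unit contributed yields (6.5/10) / 0.40 = 1.6250 back to its contributor per unit of net cost, which exceeds 1, making full contribution the dominant choice for everyone.
So the Nash equilibrium is full contribution by all 10; the group earns 10 × (23 × 0.60 + 6.5 × 23) = 1633.00.

1633.00 dollars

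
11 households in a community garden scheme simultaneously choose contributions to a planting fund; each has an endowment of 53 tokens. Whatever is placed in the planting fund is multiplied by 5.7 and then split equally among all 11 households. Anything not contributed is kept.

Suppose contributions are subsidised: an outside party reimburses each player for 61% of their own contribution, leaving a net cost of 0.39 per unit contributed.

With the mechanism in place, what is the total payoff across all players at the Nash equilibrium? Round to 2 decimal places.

3678.73 tokens

Under the mechanism each unit contributed yields (5.7/11) / 0.39 = 1.3287 back to its contributor per unit of net cost, which exceeds 1, making full contribution the dominant choice for everyone.
So the Nash equilibrium is full contribution by all 11; the group earns 11 × (53 × 0.61 + 5.7 × 53) = 3678.73.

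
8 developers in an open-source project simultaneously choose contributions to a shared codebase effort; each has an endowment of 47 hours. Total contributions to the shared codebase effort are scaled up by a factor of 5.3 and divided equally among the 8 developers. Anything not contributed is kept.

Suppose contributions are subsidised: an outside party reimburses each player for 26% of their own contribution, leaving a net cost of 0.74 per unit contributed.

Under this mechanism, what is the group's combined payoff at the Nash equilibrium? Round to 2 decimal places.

Even with the mechanism, each unit contributed returns only (5.3/8) / 0.74 = 0.8953 per unit of net cost, so contributing nothing is still dominant.
Everyone keeps their endowment and the group total is 8 × 47 = 376.

376.00 hours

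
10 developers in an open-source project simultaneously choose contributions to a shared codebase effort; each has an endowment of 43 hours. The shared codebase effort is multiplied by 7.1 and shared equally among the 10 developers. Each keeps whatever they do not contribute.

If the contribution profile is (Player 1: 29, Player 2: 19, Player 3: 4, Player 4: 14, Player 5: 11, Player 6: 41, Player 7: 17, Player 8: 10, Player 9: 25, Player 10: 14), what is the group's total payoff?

1552.40 hours

Total contributed: 29 + 19 + 4 + 14 + 11 + 41 + 17 + 10 + 25 + 14 = 184; total kept: 10 × 43 − 184 = 246.
The shared codebase effort pays out 7.1 × 184 = 1306.40 in aggregate.
Group total = 246 + 1306.40 = 1552.40.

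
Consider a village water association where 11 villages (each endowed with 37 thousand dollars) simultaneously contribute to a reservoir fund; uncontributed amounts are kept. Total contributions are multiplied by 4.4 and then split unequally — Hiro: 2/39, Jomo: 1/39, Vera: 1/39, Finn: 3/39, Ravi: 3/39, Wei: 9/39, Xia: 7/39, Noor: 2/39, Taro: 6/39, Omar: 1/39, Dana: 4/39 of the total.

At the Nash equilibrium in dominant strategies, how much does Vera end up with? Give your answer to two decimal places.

Each unit j contributes comes back to j as 4.4 × (j's share), so j prefers to contribute only if that share exceeds 1/4.4 = 0.2273; otherwise keeping the unit dominates.
Wei alone (share 9/39) is above the threshold, contributing 37; the remaining 10 contribute 0. Total contributed: 37.
Vera keeps 37 and receives 4.4 × 37 × 1/39 = 4.17 from the reservoir fund, for a payoff of 41.17.

41.17 thousand dollars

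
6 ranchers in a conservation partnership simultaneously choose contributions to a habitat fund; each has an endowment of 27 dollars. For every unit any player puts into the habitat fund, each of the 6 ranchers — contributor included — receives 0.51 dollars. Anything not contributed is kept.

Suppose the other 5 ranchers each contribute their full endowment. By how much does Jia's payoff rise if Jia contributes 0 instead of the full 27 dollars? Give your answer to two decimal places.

13.23 dollars

Switching from a contribution of 27 to 0 lets Jia keep an extra 27 dollars, but lowers the habitat fund by 27, which costs Jia their own share of that drop: 0.51 × 27 = 13.77.
Net gain = 27 − 13.77 = 13.23. The private return per contributed unit (0.51) is below 1, so free-riding is indeed the best response regardless of what the others do.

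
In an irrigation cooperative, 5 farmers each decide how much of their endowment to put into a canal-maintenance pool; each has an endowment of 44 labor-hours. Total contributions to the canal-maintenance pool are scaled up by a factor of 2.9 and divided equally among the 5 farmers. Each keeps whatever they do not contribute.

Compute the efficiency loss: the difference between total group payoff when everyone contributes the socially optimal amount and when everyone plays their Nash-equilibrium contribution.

418.00 labor-hours

Each contributed unit returns 2.9/5 = 0.5800 to its contributor — below 1 — so contributing 0 is dominant for every player. At the Nash equilibrium everyone keeps their 44, and the group total is 5 × 44 = 220.
Each contributed unit returns 2.900 to the group as a whole (0.5800 to each of 5 players), which exceeds 1, so the social optimum is full contribution: group total = 2.900 × 220 = 638.00.
Efficiency loss = 638.00 − 220 = 418.00.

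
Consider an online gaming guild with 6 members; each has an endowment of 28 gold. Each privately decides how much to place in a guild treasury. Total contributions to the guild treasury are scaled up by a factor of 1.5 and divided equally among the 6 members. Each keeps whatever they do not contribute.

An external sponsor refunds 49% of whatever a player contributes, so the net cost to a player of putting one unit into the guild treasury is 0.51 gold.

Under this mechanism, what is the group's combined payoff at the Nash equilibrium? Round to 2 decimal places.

168.00 gold

The effective private return is (1.5/6) / 0.51 = 0.4902, which is still under 1, so the mechanism doesn't change anyone's dominant strategy: zero contribution.
Everyone keeps their endowment and the group total is 6 × 28 = 168.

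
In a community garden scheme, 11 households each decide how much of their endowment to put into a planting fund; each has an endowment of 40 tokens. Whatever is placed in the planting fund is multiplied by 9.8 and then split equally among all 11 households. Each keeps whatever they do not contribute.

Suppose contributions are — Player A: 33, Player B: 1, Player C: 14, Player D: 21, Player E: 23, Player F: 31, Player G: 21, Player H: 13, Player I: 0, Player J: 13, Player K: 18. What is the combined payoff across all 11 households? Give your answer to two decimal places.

Total contributed: 33 + 1 + 14 + 21 + 23 + 31 + 21 + 13 + 0 + 13 + 18 = 188; total kept: 11 × 40 − 188 = 252.
The planting fund pays out 9.8 × 188 = 1842.40 in aggregate.
Group total = 252 + 1842.40 = 2094.40.

2094.40 tokens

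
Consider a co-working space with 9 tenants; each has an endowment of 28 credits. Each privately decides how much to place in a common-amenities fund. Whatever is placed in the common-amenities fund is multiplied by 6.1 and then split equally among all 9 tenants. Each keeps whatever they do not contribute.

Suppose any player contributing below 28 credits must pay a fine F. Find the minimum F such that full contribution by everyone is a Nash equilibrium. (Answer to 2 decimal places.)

9.02 credits

Given the others contribute fully, the best deviation is to contribute 0 (any partial contribution still incurs the fine and gives up units whose private return 0.6778 is below 1).
Deviating from 28 to 0 saves 28 credits but forfeits the deviator's share of the drop in the common-amenities fund: 6.1/9 × 28 = 18.98.
So the deviation gain is 28 − 18.98 = 9.02, and the fine must be at least 9.02 credits to wipe it out.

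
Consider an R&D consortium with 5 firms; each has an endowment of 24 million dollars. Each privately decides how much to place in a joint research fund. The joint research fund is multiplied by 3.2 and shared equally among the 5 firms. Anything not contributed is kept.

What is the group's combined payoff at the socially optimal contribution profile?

384.00 million dollars

Each contributed unit returns 3.200 to the group as a whole (0.6400 to each of 5 players), which exceeds 1, so the social optimum is full contribution: group total = 3.200 × 120 = 384.00.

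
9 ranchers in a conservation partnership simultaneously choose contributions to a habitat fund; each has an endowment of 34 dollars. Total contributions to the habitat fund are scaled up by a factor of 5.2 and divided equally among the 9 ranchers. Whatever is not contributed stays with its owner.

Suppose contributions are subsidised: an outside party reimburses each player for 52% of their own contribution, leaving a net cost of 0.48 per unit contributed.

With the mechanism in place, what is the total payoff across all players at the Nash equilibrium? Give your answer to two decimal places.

With the mechanism, a contributed unit returns (5.2/9) / 0.48 = 1.2037 per unit of net cost to the contributor — now above 1 — so contributing fully is weakly dominant for every player.
So the Nash equilibrium is full contribution by all 9; the group earns 9 × (34 × 0.52 + 5.2 × 34) = 1750.32.

1750.32 dollars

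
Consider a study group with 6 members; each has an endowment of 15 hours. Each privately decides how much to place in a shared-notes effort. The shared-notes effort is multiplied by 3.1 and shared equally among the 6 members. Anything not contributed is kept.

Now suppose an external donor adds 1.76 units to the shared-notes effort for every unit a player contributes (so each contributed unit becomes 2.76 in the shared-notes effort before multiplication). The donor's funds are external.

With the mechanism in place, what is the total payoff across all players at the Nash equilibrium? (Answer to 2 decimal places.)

Under the mechanism each unit contributed yields 3.1 × 2.76 / 6 = 1.4260 back to its contributor per unit of net cost, which exceeds 1, making full contribution the dominant choice for everyone.
At the Nash equilibrium everyone contributes 15. Group total payoff = 3.1 × 2.76 × 90 = 770.04.

770.04 hours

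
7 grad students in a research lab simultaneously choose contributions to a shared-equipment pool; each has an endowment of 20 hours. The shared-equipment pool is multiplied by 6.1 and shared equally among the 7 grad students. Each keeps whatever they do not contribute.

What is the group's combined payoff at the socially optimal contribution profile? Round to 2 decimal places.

854.00 hours

Each contributed unit returns 6.100 to the group as a whole (0.8714 to each of 7 players), which exceeds 1, so the social optimum is full contribution: group total = 6.100 × 140 = 854.00.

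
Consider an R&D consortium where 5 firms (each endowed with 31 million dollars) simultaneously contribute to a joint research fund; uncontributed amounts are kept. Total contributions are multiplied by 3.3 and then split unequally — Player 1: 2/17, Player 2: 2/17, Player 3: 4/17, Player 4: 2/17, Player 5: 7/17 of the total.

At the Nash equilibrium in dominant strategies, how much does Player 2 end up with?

43.04 million dollars

For player j, contributing a unit is worthwhile iff 3.3 × (j's share) ≥ 1, i.e. iff j's share is at least 0.3030.
Player 5 alone (share 7/17) is above the threshold, contributing 31; the remaining 4 contribute 0. Total contributed: 31.
Player 2 keeps 31 and receives 3.3 × 31 × 2/17 = 12.04 from the joint research fund, for a payoff of 43.04.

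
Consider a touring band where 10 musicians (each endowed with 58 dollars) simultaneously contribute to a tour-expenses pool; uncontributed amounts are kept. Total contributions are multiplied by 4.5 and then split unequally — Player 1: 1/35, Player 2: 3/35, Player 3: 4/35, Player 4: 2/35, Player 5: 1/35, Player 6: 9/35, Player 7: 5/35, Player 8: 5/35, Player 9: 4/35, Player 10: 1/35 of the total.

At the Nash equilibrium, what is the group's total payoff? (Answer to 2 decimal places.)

783.00 dollars

Each unit j contributes comes back to j as 4.5 × (j's share), so j prefers to contribute only if that share exceeds 1/4.5 = 0.2222; otherwise keeping the unit dominates.
The only share above 0.2222 is Player 6's 9/35, contributing 58; the remaining 9 contribute 0. Total contributed: 58.
The tour-expenses pool pays out 4.5 × 58 = 261.00 in total (split across the unequal shares, but the aggregate is all that matters for the group sum).
The 9 free-riders keep 58 each, adding 522. Group total = 522 + 261.00 = 783.00.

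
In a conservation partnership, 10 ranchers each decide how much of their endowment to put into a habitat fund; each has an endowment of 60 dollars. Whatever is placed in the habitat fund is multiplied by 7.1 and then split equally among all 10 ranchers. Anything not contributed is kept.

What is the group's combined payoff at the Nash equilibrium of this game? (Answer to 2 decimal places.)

Each contributed unit returns 7.1/10 = 0.7100 to its contributor — below 1 — so contributing 0 is dominant for every player. At the Nash equilibrium everyone keeps their 60, and the group total is 10 × 60 = 600.

600.00 dollars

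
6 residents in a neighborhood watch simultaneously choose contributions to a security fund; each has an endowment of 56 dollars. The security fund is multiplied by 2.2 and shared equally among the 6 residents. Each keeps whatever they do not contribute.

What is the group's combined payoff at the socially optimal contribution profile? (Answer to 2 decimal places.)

Each contributed unit returns 2.200 to the group as a whole (0.3667 to each of 6 players), which exceeds 1, so the social optimum is full contribution: group total = 2.200 × 336 = 739.20.

739.20 dollars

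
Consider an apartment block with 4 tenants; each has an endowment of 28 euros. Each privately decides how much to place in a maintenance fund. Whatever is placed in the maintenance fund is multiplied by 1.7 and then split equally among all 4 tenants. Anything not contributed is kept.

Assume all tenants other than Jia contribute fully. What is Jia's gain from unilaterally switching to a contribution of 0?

Switching from a contribution of 28 to 0 lets Jia keep an extra 28 euros, but lowers the maintenance fund by 28, which costs Jia their own share of that drop: 1.7/4 × 28 = 11.90.
Net gain = 28 − 11.90 = 16.10. The private return per contributed unit (0.4250) is below 1, so free-riding is indeed the best response regardless of what the others do.

16.10 euros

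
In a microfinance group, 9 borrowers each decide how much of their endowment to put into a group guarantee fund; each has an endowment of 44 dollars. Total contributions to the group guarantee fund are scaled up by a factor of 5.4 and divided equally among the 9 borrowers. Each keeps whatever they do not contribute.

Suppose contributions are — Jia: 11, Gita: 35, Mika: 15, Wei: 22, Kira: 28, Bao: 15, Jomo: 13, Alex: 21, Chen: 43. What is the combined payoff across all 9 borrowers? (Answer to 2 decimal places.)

Total contributed: 11 + 35 + 15 + 22 + 28 + 15 + 13 + 21 + 43 = 203; total kept: 9 × 44 − 203 = 193.
The group guarantee fund pays out 5.4 × 203 = 1096.20 in aggregate.
Group total = 193 + 1096.20 = 1289.20.

1289.20 dollars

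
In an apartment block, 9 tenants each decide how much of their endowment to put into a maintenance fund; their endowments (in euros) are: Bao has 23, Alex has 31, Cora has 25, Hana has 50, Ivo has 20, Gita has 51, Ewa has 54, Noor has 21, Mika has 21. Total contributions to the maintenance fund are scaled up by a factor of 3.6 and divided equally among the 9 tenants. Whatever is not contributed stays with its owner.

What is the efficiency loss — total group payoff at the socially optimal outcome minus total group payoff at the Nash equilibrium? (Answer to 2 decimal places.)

The private return per contributed unit is 3.6/9 = 0.4000 < 1 for every player regardless of endowment, so the Nash equilibrium is zero contribution and the group total is Σ E_j = 23 + 31 + 25 + 50 + 20 + 51 + 54 + 21 + 21 = 296.
Each contributed unit returns 3.600 to the group, so the social optimum is full contribution by everyone: group total = 3.600 × 296 = 1065.60.
Efficiency loss = (3.600 − 1) × 296 = 769.60.

769.60 euros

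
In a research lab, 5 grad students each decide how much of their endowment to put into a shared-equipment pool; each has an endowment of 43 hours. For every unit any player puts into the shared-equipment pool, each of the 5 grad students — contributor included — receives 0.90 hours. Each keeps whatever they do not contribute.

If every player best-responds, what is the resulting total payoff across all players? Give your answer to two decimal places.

215.00 hours

The private return per contributed unit is 0.90 < 1, so contributing 0 is dominant for every player. At the Nash equilibrium everyone keeps their 43, and the group total is 5 × 43 = 215.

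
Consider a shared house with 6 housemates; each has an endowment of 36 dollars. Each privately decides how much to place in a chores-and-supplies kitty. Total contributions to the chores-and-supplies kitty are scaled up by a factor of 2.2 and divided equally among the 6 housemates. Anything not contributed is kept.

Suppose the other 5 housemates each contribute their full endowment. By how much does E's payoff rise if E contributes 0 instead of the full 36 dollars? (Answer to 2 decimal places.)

Switching from a contribution of 36 to 0 lets E keep an extra 36 dollars, but lowers the chores-and-supplies kitty by 36, which costs E their own share of that drop: 2.2/6 × 36 = 13.20.
Net gain = 36 − 13.20 = 22.80. The private return per contributed unit (0.3667) is below 1, so free-riding is indeed the best response regardless of what the others do.

22.80 dollars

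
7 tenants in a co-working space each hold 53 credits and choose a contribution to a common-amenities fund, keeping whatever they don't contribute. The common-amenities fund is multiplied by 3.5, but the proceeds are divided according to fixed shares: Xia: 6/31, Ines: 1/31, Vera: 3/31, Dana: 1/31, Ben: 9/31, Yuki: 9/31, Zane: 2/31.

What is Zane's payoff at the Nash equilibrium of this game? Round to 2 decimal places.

76.94 credits

Player j's private return per contributed unit is 3.5 × (j's share). Contributing is weakly dominant for j when that share is at least 1/3.5 = 0.2857, and contributing 0 is dominant otherwise.
Ben and Yuki are above the threshold, contributing 53 each; the remaining 5 contribute 0. Total contributed: 106.
Zane keeps 53 and receives 3.5 × 106 × 2/31 = 23.94 from the common-amenities fund, for a payoff of 76.94.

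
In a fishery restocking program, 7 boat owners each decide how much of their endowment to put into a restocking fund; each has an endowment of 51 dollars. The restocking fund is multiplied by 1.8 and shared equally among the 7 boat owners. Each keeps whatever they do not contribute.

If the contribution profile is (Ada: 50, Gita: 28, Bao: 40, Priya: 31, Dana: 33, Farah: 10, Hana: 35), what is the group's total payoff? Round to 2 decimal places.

538.60 dollars

Total contributed: 50 + 28 + 40 + 31 + 33 + 10 + 35 = 227; total kept: 7 × 51 − 227 = 130.
The restocking fund pays out 1.8 × 227 = 408.60 in aggregate.
Group total = 130 + 408.60 = 538.60.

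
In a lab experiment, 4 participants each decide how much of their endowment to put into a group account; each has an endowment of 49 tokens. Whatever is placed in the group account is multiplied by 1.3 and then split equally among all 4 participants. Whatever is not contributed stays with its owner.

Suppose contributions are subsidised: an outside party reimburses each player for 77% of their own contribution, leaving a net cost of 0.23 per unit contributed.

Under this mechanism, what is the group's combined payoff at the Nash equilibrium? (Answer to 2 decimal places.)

The effective private return per unit is now (1.3/4) / 0.23 = 1.4130 > 1, so every player's dominant strategy flips to full contribution.
So the Nash equilibrium is full contribution by all 4; the group earns 4 × (49 × 0.77 + 1.3 × 49) = 405.72.

405.72 tokens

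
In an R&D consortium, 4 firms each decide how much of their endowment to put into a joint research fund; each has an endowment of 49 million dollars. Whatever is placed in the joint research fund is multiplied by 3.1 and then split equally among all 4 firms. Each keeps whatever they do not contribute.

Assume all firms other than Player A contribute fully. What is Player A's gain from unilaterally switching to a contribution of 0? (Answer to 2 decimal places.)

11.03 million dollars

Switching from a contribution of 49 to 0 lets Player A keep an extra 49 million dollars, but lowers the joint research fund by 49, which costs Player A their own share of that drop: 3.1/4 × 49 = 37.97.
Net gain = 49 − 37.97 = 11.03. The private return per contributed unit (0.7750) is below 1, so free-riding is indeed the best response regardless of what the others do.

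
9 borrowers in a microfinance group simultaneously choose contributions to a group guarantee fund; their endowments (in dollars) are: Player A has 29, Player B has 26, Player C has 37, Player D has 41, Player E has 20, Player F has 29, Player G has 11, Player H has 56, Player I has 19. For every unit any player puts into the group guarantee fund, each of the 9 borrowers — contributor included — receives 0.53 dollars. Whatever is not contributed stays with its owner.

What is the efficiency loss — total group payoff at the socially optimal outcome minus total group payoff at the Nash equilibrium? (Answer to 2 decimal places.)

1010.36 dollars

The private return per contributed unit is 0.53 < 1 for everyone, so the Nash equilibrium is zero contribution and the group total is Σ E_j = 29 + 26 + 37 + 41 + 20 + 29 + 11 + 56 + 19 = 268.
Each contributed unit returns 4.770 to the group, so the social optimum is full contribution by everyone: group total = 4.770 × 268 = 1278.36.
Efficiency loss = (4.770 − 1) × 268 = 1010.36.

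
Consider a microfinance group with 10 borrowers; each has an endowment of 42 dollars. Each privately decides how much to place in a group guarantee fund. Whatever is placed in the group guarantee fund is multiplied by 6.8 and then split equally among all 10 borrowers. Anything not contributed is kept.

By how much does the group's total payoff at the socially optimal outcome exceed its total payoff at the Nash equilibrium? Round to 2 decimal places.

Each contributed unit returns 6.8/10 = 0.6800 to its contributor — below 1 — so contributing 0 is dominant for every player. At the Nash equilibrium everyone keeps their 42, and the group total is 10 × 42 = 420.
Each contributed unit returns 6.800 to the group as a whole (0.6800 to each of 10 players), which exceeds 1, so the social optimum is full contribution: group total = 6.800 × 420 = 2856.00.
Efficiency loss = 2856.00 − 420 = 2436.00.

2436.00 dollars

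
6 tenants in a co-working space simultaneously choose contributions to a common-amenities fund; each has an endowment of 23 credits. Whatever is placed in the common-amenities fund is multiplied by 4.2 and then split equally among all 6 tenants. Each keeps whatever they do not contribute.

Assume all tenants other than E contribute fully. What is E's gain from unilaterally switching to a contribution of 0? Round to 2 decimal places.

Switching from a contribution of 23 to 0 lets E keep an extra 23 credits, but lowers the common-amenities fund by 23, which costs E their own share of that drop: 4.2/6 × 23 = 16.10.
Net gain = 23 − 16.10 = 6.90. The private return per contributed unit (0.7000) is below 1, so free-riding is indeed the best response regardless of what the others do.

6.90 credits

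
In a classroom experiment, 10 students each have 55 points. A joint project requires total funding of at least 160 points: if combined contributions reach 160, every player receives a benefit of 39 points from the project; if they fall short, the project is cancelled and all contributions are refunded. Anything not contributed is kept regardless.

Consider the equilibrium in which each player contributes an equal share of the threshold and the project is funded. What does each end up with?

78 points

Equal share of the threshold: 160/10 = 16.
At this profile no one gains by cutting their contribution: any cut drops the total below 160, the project is cancelled, contributions are refunded, and the deviator ends with 55, which is less than 55 − 16 + 39 = 78. Contributing more than 16 just wastes the excess. So contributing exactly 16 is a best response.
Each player's payoff: 55 − 16 + 39 = 78.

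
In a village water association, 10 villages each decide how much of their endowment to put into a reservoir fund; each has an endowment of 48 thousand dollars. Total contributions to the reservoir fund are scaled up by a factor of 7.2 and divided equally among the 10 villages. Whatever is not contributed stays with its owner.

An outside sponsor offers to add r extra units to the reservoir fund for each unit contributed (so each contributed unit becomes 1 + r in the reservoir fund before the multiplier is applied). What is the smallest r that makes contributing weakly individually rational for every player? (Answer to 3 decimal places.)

With matching at rate r, one contributed unit becomes (1 + r) in the reservoir fund and returns 7.2 × (1 + r) / 10 to the contributor.
Setting this equal to 1: 1 + r = 10/7.2 = 1.3889.
So the minimum matching rate is r = 1.3889 − 1 = 0.389.

0.389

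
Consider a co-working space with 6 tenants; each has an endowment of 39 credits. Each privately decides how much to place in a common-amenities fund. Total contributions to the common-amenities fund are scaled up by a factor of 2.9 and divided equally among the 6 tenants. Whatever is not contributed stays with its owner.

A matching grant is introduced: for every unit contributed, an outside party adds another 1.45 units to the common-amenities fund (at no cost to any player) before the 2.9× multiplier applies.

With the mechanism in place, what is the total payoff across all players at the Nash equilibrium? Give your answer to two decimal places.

The effective private return per unit is now 2.9 × 2.45 / 6 = 1.1842 > 1, so every player's dominant strategy flips to full contribution.
So the Nash equilibrium is full contribution by all 6; the group earns 2.9 × 2.45 × 234 = 1662.57.

1662.57 credits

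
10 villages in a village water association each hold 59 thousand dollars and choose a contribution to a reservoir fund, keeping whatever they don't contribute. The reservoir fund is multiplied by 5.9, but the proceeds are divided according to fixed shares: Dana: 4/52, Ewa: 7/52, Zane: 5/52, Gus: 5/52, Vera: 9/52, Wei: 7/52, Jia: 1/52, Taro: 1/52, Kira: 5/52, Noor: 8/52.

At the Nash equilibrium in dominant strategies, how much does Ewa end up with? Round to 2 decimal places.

105.86 thousand dollars

Each unit j contributes comes back to j as 5.9 × (j's share), so j prefers to contribute only if that share exceeds 1/5.9 = 0.1695; otherwise keeping the unit dominates.
The only share above 0.1695 is Vera's 9/52, contributing 59; the remaining 9 contribute 0. Total contributed: 59.
Ewa keeps 59 and receives 5.9 × 59 × 7/52 = 46.86 from the reservoir fund, for a payoff of 105.86.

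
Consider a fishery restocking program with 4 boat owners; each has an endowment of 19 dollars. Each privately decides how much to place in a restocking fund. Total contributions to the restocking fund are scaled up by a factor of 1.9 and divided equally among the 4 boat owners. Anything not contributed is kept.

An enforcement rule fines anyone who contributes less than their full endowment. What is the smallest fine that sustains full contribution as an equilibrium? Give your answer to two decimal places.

9.98 dollars

Given the others contribute fully, the best deviation is to contribute 0 (any partial contribution still incurs the fine and gives up units whose private return 0.4750 is below 1).
Deviating from 19 to 0 saves 19 dollars but forfeits the deviator's share of the drop in the restocking fund: 1.9/4 × 19 = 9.02.
So the deviation gain is 19 − 9.02 = 9.98, and the fine must be at least 9.98 dollars to wipe it out.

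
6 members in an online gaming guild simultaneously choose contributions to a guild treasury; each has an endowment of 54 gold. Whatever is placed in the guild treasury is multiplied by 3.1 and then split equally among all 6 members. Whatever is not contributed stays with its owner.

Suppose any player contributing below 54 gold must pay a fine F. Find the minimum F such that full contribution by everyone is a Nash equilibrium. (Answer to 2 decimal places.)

26.10 gold

Given the others contribute fully, the best deviation is to contribute 0 (any partial contribution still incurs the fine and gives up units whose private return 0.5167 is below 1).
Deviating from 54 to 0 saves 54 gold but forfeits the deviator's share of the drop in the guild treasury: 3.1/6 × 54 = 27.90.
So the deviation gain is 54 − 27.90 = 26.10, and the fine must be at least 26.10 gold to wipe it out.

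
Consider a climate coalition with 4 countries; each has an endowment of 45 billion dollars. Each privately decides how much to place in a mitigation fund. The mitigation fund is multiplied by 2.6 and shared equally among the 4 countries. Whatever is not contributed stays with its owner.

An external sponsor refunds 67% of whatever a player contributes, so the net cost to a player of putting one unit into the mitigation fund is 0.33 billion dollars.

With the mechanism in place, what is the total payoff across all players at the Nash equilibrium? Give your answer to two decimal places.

The effective private return per unit is now (2.6/4) / 0.33 = 1.9697 > 1, so every player's dominant strategy flips to full contribution.
At the Nash equilibrium everyone contributes 45. Group total payoff = 4 × (45 × 0.67 + 2.6 × 45) = 588.60.

588.60 billion dollars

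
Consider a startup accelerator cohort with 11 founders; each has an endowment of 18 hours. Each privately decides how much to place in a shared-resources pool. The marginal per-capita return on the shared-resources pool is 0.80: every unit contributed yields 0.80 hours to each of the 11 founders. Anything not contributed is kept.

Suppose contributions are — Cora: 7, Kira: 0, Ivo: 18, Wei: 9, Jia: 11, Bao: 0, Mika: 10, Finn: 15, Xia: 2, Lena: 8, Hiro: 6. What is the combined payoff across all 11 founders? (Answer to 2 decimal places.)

868.80 hours

Total contributed: 7 + 0 + 18 + 9 + 11 + 0 + 10 + 15 + 2 + 8 + 6 = 86; total kept: 11 × 18 − 86 = 112.
The shared-resources pool pays out 0.80 × 11 × 86 = 756.80 in aggregate.
Group total = 112 + 756.80 = 868.80.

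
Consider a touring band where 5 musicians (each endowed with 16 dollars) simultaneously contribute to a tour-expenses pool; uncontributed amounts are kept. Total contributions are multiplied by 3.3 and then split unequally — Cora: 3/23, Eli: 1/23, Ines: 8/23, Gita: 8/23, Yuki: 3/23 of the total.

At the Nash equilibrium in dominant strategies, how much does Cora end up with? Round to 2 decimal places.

29.77 dollars

Each unit j contributes comes back to j as 3.3 × (j's share), so j prefers to contribute only if that share exceeds 1/3.3 = 0.3030; otherwise keeping the unit dominates.
The shares above 0.3030 belong to Ines and Gita, contributing 16 each; the remaining 3 contribute 0. Total contributed: 32.
Cora keeps 16 and receives 3.3 × 32 × 3/23 = 13.77 from the tour-expenses pool, for a payoff of 29.77.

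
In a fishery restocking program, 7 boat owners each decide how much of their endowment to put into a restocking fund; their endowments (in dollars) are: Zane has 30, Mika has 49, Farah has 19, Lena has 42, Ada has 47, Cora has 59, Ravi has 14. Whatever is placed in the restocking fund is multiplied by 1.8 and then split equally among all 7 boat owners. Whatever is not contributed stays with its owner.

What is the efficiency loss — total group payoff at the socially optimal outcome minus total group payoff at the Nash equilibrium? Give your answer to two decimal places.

The private return per contributed unit is 1.8/7 = 0.2571 < 1 for every player regardless of endowment, so the Nash equilibrium is zero contribution and the group total is Σ E_j = 30 + 49 + 19 + 42 + 47 + 59 + 14 = 260.
Each contributed unit returns 1.800 to the group, so the social optimum is full contribution by everyone: group total = 1.800 × 260 = 468.00.
Efficiency loss = (1.800 − 1) × 260 = 208.00.

208.00 dollars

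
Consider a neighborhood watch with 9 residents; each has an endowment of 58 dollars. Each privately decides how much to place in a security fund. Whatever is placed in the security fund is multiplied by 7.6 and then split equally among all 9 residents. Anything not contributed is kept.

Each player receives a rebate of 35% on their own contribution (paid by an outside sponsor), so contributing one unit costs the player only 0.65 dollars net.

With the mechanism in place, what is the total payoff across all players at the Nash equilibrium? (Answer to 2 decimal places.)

The effective private return per unit is now (7.6/9) / 0.65 = 1.2991 > 1, so every player's dominant strategy flips to full contribution.
At the Nash equilibrium everyone contributes 58. Group total payoff = 9 × (58 × 0.35 + 7.6 × 58) = 4149.90.

4149.90 dollars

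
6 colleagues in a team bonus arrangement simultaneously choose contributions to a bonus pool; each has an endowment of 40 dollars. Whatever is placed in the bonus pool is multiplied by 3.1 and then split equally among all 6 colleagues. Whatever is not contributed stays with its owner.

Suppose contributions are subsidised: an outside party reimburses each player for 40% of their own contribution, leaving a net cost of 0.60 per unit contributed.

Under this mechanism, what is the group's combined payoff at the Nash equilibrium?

240.00 dollars

Even with the mechanism, each unit contributed returns only (3.1/6) / 0.60 = 0.8611 per unit of net cost, so contributing nothing is still dominant.
Everyone keeps their endowment and the group total is 6 × 40 = 240.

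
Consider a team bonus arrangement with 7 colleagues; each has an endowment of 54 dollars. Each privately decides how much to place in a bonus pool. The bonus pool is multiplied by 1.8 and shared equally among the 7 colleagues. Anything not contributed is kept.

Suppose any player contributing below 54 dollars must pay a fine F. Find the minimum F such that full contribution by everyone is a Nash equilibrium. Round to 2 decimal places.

Given the others contribute fully, the best deviation is to contribute 0 (any partial contribution still incurs the fine and gives up units whose private return 0.2571 is below 1).
Deviating from 54 to 0 saves 54 dollars but forfeits the deviator's share of the drop in the bonus pool: 1.8/7 × 54 = 13.89.
So the deviation gain is 54 − 13.89 = 40.11, and the fine must be at least 40.11 dollars to wipe it out.

40.11 dollars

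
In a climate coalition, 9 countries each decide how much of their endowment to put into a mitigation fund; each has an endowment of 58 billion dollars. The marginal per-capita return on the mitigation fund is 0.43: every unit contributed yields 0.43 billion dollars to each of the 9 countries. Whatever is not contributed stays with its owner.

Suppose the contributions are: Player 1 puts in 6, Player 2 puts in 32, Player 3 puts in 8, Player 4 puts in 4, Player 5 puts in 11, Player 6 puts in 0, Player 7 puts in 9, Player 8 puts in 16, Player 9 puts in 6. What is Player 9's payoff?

Total contributed: 6 + 32 + 8 + 4 + 11 + 0 + 9 + 16 + 6 = 92.
Each receives 0.43 × 92 = 39.56 from the mitigation fund.
Player 9 keeps 58 − 6 = 52, so Player 9's payoff is 52 + 39.56 = 91.56.

91.56 billion dollars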